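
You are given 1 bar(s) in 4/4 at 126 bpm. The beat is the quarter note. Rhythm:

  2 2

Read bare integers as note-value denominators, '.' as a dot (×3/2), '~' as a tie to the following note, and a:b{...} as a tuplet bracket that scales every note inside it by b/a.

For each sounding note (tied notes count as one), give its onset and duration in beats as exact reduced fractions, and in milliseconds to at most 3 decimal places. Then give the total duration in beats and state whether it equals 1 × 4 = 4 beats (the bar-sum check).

1) 0.0ms=0b +952.381ms=2b
2) 952.381ms=2b +952.381ms=2b
Σ=4b of 4 (126bpm 4/4) — PASS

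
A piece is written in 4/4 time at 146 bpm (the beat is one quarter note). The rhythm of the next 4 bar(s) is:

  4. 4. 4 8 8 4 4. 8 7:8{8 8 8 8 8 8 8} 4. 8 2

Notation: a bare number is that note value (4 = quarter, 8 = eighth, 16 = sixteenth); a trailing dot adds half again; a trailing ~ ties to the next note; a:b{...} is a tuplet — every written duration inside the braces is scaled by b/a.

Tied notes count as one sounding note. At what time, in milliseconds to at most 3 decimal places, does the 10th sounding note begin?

note 10 onset = 60/7b = 3522.505ms

1. 0.0ms @ 0 + 616.438ms (3/2)
2. 616.438ms @ 3/2 + 616.438ms (3/2)
3. 1232.877ms @ 3 + 410.959ms (1)
4. 1643.836ms @ 4 + 205.479ms (1/2)
5. 1849.315ms @ 9/2 + 205.479ms (1/2)
6. 2054.795ms @ 5 + 410.959ms (1)
7. 2465.753ms @ 6 + 616.438ms (3/2)
8. 3082.192ms @ 15/2 + 205.479ms (1/2)
9. 3287.671ms @ 8 + 234.834ms (4/7)
10. 3522.505ms @ 60/7 + 234.834ms (4/7)
11. 3757.339ms @ 64/7 + 234.834ms (4/7)
12. 3992.172ms @ 68/7 + 234.834ms (4/7)
13. 4227.006ms @ 72/7 + 234.834ms (4/7)
14. 4461.84ms @ 76/7 + 234.834ms (4/7)
15. 4696.673ms @ 80/7 + 234.834ms (4/7)
16. 4931.507ms @ 12 + 616.438ms (3/2)
17. 5547.945ms @ 27/2 + 205.479ms (1/2)
18. 5753.425ms @ 14 + 821.918ms (2)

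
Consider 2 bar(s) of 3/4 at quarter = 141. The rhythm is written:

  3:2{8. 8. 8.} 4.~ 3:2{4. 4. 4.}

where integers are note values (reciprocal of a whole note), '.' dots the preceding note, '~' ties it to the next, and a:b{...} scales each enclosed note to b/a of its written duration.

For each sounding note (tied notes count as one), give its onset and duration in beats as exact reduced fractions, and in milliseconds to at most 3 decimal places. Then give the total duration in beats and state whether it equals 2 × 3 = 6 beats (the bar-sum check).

1) 0.0ms=0b +212.766ms=1/2b
2) 212.766ms=1/2b +212.766ms=1/2b
3) 425.532ms=1b +212.766ms=1/2b
4) 638.298ms=3/2b +1063.83ms=5/2b
5) 1702.128ms=4b +425.532ms=1b
6) 2127.66ms=5b +425.532ms=1b
Σ=6b of 6 (141bpm 3/4) — PASS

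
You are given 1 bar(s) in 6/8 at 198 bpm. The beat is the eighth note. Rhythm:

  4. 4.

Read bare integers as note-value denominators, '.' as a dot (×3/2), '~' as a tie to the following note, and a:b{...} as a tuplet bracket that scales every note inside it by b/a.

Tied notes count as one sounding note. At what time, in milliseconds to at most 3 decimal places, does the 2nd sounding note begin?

1. 0.0ms @ 0 + 909.091ms (3)
2. 909.091ms @ 3 + 909.091ms (3)

note 2 onset = 3b = 909.091ms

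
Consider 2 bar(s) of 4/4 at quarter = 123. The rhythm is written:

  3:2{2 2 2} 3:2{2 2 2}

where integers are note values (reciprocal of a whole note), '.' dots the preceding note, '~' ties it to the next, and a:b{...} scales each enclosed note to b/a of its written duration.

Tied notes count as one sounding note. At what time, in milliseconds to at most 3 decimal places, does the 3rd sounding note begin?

1. 0.0ms @ 0 + 650.407ms (4/3)
2. 650.407ms @ 4/3 + 650.407ms (4/3)
3. 1300.813ms @ 8/3 + 650.407ms (4/3)
4. 1951.22ms @ 4 + 650.407ms (4/3)
5. 2601.626ms @ 16/3 + 650.407ms (4/3)
6. 3252.033ms @ 20/3 + 650.407ms (4/3)

note 3 onset = 8/3b = 1300.813ms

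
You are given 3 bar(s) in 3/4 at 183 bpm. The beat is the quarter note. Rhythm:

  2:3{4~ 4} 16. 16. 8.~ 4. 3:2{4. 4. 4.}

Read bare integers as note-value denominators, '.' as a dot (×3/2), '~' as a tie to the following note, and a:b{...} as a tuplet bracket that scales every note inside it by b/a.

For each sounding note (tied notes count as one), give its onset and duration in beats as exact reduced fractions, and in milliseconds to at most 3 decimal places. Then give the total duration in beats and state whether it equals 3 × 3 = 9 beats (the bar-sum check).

1) 0.0ms=0b +983.607ms=3b
2) 983.607ms=3b +122.951ms=3/8b
3) 1106.557ms=27/8b +122.951ms=3/8b
4) 1229.508ms=15/4b +737.705ms=9/4b
5) 1967.213ms=6b +327.869ms=1b
6) 2295.082ms=7b +327.869ms=1b
7) 2622.951ms=8b +327.869ms=1b
Σ=9b of 9 (183bpm 3/4) — PASS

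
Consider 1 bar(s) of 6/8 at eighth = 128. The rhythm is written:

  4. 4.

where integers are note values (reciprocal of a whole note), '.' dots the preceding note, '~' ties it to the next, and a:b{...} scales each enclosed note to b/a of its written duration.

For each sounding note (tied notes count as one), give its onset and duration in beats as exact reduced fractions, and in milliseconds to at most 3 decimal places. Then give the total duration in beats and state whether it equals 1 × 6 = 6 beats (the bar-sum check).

1) 0.0ms=0b +1406.25ms=3b
2) 1406.25ms=3b +1406.25ms=3b
Σ=6b of 6 (128bpm 6/8) — PASS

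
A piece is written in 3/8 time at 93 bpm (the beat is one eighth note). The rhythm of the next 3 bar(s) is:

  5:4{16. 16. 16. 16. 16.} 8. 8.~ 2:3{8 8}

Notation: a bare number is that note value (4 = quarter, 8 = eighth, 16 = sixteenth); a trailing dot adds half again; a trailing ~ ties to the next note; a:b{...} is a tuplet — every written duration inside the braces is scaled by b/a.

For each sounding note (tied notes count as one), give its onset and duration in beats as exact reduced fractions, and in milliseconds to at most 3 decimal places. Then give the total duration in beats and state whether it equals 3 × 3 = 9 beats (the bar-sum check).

1) 0.0ms=0b +387.097ms=3/5b
2) 387.097ms=3/5b +387.097ms=3/5b
3) 774.194ms=6/5b +387.097ms=3/5b
4) 1161.29ms=9/5b +387.097ms=3/5b
5) 1548.387ms=12/5b +387.097ms=3/5b
6) 1935.484ms=3b +967.742ms=3/2b
7) 2903.226ms=9/2b +1935.484ms=3b
8) 4838.71ms=15/2b +967.742ms=3/2b
Σ=9b of 9 (93bpm 3/8) — PASS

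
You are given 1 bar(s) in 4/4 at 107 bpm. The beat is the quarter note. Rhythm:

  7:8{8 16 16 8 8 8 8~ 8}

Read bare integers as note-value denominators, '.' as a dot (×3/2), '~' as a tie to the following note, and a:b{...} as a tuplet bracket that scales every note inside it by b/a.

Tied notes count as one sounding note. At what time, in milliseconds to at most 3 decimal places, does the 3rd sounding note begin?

note 3 onset = 6/7b = 480.641ms

1. 0.0ms @ 0 + 320.427ms (4/7)
2. 320.427ms @ 4/7 + 160.214ms (2/7)
3. 480.641ms @ 6/7 + 160.214ms (2/7)
4. 640.854ms @ 8/7 + 320.427ms (4/7)
5. 961.282ms @ 12/7 + 320.427ms (4/7)
6. 1281.709ms @ 16/7 + 320.427ms (4/7)
7. 1602.136ms @ 20/7 + 640.854ms (8/7)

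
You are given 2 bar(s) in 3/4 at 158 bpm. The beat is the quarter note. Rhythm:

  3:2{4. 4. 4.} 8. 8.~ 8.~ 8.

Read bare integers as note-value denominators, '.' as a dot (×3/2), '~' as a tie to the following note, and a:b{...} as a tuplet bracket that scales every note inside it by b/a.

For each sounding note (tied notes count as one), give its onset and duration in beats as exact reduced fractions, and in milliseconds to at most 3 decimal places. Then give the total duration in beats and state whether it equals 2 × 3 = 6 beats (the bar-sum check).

1) 0.0ms=0b +379.747ms=1b
2) 379.747ms=1b +379.747ms=1b
3) 759.494ms=2b +379.747ms=1b
4) 1139.241ms=3b +284.81ms=3/4b
5) 1424.051ms=15/4b +854.43ms=9/4b
Σ=6b of 6 (158bpm 3/4) — PASS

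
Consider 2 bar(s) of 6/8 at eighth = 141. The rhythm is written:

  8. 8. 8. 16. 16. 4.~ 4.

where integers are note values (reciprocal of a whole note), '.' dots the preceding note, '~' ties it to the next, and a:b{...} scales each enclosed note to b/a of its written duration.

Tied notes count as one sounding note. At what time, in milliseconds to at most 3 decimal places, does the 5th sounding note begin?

note 5 onset = 21/4b = 2234.043ms

1. 0.0ms @ 0 + 638.298ms (3/2)
2. 638.298ms @ 3/2 + 638.298ms (3/2)
3. 1276.596ms @ 3 + 638.298ms (3/2)
4. 1914.894ms @ 9/2 + 319.149ms (3/4)
5. 2234.043ms @ 21/4 + 319.149ms (3/4)
6. 2553.191ms @ 6 + 2553.191ms (6)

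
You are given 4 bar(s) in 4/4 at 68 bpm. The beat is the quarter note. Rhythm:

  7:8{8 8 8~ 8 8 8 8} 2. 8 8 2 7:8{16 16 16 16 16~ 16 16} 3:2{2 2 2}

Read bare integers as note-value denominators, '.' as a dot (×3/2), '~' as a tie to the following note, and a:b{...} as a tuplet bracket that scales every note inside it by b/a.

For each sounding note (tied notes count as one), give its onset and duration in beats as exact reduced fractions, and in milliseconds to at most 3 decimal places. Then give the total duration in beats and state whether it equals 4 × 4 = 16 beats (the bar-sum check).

1) 0.0ms=0b +504.202ms=4/7b
2) 504.202ms=4/7b +504.202ms=4/7b
3) 1008.403ms=8/7b +1008.403ms=8/7b
4) 2016.807ms=16/7b +504.202ms=4/7b
5) 2521.008ms=20/7b +504.202ms=4/7b
6) 3025.21ms=24/7b +504.202ms=4/7b
7) 3529.412ms=4b +2647.059ms=3b
8) 6176.471ms=7b +441.176ms=1/2b
9) 6617.647ms=15/2b +441.176ms=1/2b
10) 7058.824ms=8b +1764.706ms=2b
11) 8823.529ms=10b +252.101ms=2/7b
12) 9075.63ms=72/7b +252.101ms=2/7b
13) 9327.731ms=74/7b +252.101ms=2/7b
14) 9579.832ms=76/7b +252.101ms=2/7b
15) 9831.933ms=78/7b +504.202ms=4/7b
16) 10336.134ms=82/7b +252.101ms=2/7b
17) 10588.235ms=12b +1176.471ms=4/3b
18) 11764.706ms=40/3b +1176.471ms=4/3b
19) 12941.176ms=44/3b +1176.471ms=4/3b
Σ=16b of 16 (68bpm 4/4) — PASS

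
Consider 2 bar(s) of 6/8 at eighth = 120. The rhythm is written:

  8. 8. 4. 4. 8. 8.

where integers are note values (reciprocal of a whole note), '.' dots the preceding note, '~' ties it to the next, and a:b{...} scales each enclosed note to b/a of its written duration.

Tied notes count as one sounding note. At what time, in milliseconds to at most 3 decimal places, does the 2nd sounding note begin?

1. 0.0ms @ 0 + 750.0ms (3/2)
2. 750.0ms @ 3/2 + 750.0ms (3/2)
3. 1500.0ms @ 3 + 1500.0ms (3)
4. 3000.0ms @ 6 + 1500.0ms (3)
5. 4500.0ms @ 9 + 750.0ms (3/2)
6. 5250.0ms @ 21/2 + 750.0ms (3/2)

note 2 onset = 3/2b = 750.0ms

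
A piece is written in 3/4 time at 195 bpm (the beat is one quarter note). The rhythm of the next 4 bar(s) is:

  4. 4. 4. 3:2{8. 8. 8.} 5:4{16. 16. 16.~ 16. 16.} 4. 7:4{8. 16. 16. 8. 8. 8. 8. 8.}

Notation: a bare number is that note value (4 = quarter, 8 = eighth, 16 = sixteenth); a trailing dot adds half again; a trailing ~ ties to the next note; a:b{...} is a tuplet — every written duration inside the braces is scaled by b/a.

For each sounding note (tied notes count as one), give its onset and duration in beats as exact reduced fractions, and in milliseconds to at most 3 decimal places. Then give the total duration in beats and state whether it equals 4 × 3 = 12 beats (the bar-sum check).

1) 0.0ms=0b +461.538ms=3/2b
2) 461.538ms=3/2b +461.538ms=3/2b
3) 923.077ms=3b +461.538ms=3/2b
4) 1384.615ms=9/2b +153.846ms=1/2b
5) 1538.462ms=5b +153.846ms=1/2b
6) 1692.308ms=11/2b +153.846ms=1/2b
7) 1846.154ms=6b +92.308ms=3/10b
8) 1938.462ms=63/10b +92.308ms=3/10b
9) 2030.769ms=33/5b +184.615ms=3/5b
10) 2215.385ms=36/5b +92.308ms=3/10b
11) 2307.692ms=15/2b +461.538ms=3/2b
12) 2769.231ms=9b +131.868ms=3/7b
13) 2901.099ms=66/7b +65.934ms=3/14b
14) 2967.033ms=135/14b +65.934ms=3/14b
15) 3032.967ms=69/7b +131.868ms=3/7b
16) 3164.835ms=72/7b +131.868ms=3/7b
17) 3296.703ms=75/7b +131.868ms=3/7b
18) 3428.571ms=78/7b +131.868ms=3/7b
19) 3560.44ms=81/7b +131.868ms=3/7b
Σ=12b of 12 (195bpm 3/4) — PASS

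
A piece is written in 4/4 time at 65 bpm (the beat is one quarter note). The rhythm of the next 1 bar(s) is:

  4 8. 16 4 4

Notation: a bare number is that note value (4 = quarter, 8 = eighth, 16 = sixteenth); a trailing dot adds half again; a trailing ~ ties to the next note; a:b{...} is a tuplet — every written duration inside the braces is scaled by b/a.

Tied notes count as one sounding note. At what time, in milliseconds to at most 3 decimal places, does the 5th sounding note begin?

1. 0.0ms @ 0 + 923.077ms (1)
2. 923.077ms @ 1 + 692.308ms (3/4)
3. 1615.385ms @ 7/4 + 230.769ms (1/4)
4. 1846.154ms @ 2 + 923.077ms (1)
5. 2769.231ms @ 3 + 923.077ms (1)

note 5 onset = 3b = 2769.231ms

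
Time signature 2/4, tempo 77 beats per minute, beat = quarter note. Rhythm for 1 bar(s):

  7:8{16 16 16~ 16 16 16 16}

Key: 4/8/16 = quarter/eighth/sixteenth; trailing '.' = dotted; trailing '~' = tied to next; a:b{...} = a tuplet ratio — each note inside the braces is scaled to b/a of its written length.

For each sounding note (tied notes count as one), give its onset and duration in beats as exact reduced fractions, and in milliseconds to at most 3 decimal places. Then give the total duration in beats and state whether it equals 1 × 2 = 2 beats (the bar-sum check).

1) 0.0ms=0b +222.635ms=2/7b
2) 222.635ms=2/7b +222.635ms=2/7b
3) 445.269ms=4/7b +445.269ms=4/7b
4) 890.538ms=8/7b +222.635ms=2/7b
5) 1113.173ms=10/7b +222.635ms=2/7b
6) 1335.807ms=12/7b +222.635ms=2/7b
Σ=2b of 2 (77bpm 2/4) — PASS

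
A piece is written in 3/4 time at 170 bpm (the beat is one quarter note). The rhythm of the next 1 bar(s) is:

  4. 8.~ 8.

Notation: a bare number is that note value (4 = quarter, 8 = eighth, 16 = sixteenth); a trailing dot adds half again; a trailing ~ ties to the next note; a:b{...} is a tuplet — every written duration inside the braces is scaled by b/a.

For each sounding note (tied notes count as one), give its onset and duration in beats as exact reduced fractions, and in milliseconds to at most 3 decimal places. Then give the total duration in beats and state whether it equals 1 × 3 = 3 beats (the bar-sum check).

1) 0.0ms=0b +529.412ms=3/2b
2) 529.412ms=3/2b +529.412ms=3/2b
Σ=3b of 3 (170bpm 3/4) — PASS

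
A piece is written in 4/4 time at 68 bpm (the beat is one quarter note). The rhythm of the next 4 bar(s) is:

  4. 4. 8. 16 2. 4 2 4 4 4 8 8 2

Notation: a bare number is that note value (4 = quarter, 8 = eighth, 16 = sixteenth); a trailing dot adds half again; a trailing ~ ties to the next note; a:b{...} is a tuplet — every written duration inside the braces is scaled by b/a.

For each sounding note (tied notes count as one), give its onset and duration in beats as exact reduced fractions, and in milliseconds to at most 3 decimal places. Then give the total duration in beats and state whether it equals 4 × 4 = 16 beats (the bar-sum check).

1) 0.0ms=0b +1323.529ms=3/2b
2) 1323.529ms=3/2b +1323.529ms=3/2b
3) 2647.059ms=3b +661.765ms=3/4b
4) 3308.824ms=15/4b +220.588ms=1/4b
5) 3529.412ms=4b +2647.059ms=3b
6) 6176.471ms=7b +882.353ms=1b
7) 7058.824ms=8b +1764.706ms=2b
8) 8823.529ms=10b +882.353ms=1b
9) 9705.882ms=11b +882.353ms=1b
10) 10588.235ms=12b +882.353ms=1b
11) 11470.588ms=13b +441.176ms=1/2b
12) 11911.765ms=27/2b +441.176ms=1/2b
13) 12352.941ms=14b +1764.706ms=2b
Σ=16b of 16 (68bpm 4/4) — PASS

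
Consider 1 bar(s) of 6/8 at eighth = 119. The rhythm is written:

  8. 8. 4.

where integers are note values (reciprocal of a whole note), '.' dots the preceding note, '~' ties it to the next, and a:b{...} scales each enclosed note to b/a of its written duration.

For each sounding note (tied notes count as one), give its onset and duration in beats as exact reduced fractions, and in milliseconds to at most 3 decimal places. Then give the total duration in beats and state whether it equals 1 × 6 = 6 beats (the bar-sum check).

1) 0.0ms=0b +756.303ms=3/2b
2) 756.303ms=3/2b +756.303ms=3/2b
3) 1512.605ms=3b +1512.605ms=3b
Σ=6b of 6 (119bpm 6/8) — PASS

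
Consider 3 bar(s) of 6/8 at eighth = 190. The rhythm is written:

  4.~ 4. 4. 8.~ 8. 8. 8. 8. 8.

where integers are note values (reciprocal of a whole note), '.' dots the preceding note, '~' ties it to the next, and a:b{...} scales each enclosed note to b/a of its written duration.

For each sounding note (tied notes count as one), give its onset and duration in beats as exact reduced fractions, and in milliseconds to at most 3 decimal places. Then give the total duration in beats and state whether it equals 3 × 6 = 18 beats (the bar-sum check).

1) 0.0ms=0b +1894.737ms=6b
2) 1894.737ms=6b +947.368ms=3b
3) 2842.105ms=9b +947.368ms=3b
4) 3789.474ms=12b +473.684ms=3/2b
5) 4263.158ms=27/2b +473.684ms=3/2b
6) 4736.842ms=15b +473.684ms=3/2b
7) 5210.526ms=33/2b +473.684ms=3/2b
Σ=18b of 18 (190bpm 6/8) — PASS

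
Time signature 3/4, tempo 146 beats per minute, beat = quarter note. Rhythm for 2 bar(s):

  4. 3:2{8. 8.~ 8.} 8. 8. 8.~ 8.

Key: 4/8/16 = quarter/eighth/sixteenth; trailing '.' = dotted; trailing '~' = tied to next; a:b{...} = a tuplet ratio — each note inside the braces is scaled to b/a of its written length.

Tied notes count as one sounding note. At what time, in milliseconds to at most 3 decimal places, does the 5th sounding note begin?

note 5 onset = 15/4b = 1541.096ms

1. 0.0ms @ 0 + 616.438ms (3/2)
2. 616.438ms @ 3/2 + 205.479ms (1/2)
3. 821.918ms @ 2 + 410.959ms (1)
4. 1232.877ms @ 3 + 308.219ms (3/4)
5. 1541.096ms @ 15/4 + 308.219ms (3/4)
6. 1849.315ms @ 9/2 + 616.438ms (3/2)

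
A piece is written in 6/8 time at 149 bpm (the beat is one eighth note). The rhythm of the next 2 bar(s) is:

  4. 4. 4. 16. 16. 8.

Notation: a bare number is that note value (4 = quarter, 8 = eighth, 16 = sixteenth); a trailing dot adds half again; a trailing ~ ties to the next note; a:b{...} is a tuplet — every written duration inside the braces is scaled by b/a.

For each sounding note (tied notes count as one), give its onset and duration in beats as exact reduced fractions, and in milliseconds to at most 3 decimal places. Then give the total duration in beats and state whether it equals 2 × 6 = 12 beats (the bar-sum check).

1) 0.0ms=0b +1208.054ms=3b
2) 1208.054ms=3b +1208.054ms=3b
3) 2416.107ms=6b +1208.054ms=3b
4) 3624.161ms=9b +302.013ms=3/4b
5) 3926.174ms=39/4b +302.013ms=3/4b
6) 4228.188ms=21/2b +604.027ms=3/2b
Σ=12b of 12 (149bpm 6/8) — PASS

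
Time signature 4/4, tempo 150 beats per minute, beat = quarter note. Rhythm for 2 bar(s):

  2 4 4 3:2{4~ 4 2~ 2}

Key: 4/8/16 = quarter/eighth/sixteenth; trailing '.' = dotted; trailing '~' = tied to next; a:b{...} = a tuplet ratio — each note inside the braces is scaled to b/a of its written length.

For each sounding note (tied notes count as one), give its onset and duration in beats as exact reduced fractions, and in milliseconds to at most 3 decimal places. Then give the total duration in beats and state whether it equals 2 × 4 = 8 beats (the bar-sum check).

1) 0.0ms=0b +800.0ms=2b
2) 800.0ms=2b +400.0ms=1b
3) 1200.0ms=3b +400.0ms=1b
4) 1600.0ms=4b +533.333ms=4/3b
5) 2133.333ms=16/3b +1066.667ms=8/3b
Σ=8b of 8 (150bpm 4/4) — PASS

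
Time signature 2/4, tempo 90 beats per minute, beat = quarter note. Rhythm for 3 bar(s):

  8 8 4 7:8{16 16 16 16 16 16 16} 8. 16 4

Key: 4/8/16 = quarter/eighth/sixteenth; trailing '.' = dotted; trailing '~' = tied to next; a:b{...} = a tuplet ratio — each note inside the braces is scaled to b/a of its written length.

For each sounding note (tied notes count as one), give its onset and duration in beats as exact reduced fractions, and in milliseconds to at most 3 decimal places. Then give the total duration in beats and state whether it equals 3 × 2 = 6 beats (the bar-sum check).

1) 0.0ms=0b +333.333ms=1/2b
2) 333.333ms=1/2b +333.333ms=1/2b
3) 666.667ms=1b +666.667ms=1b
4) 1333.333ms=2b +190.476ms=2/7b
5) 1523.81ms=16/7b +190.476ms=2/7b
6) 1714.286ms=18/7b +190.476ms=2/7b
7) 1904.762ms=20/7b +190.476ms=2/7b
8) 2095.238ms=22/7b +190.476ms=2/7b
9) 2285.714ms=24/7b +190.476ms=2/7b
10) 2476.19ms=26/7b +190.476ms=2/7b
11) 2666.667ms=4b +500.0ms=3/4b
12) 3166.667ms=19/4b +166.667ms=1/4b
13) 3333.333ms=5b +666.667ms=1b
Σ=6b of 6 (90bpm 2/4) — PASS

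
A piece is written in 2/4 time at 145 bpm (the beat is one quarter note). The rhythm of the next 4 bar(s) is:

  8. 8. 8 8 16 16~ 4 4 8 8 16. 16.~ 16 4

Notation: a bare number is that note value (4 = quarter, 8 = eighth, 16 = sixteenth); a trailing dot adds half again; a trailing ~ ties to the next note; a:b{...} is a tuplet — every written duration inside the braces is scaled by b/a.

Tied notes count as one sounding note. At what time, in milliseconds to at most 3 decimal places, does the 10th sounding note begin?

1. 0.0ms @ 0 + 310.345ms (3/4)
2. 310.345ms @ 3/4 + 310.345ms (3/4)
3. 620.69ms @ 3/2 + 206.897ms (1/2)
4. 827.586ms @ 2 + 206.897ms (1/2)
5. 1034.483ms @ 5/2 + 103.448ms (1/4)
6. 1137.931ms @ 11/4 + 517.241ms (5/4)
7. 1655.172ms @ 4 + 413.793ms (1)
8. 2068.966ms @ 5 + 206.897ms (1/2)
9. 2275.862ms @ 11/2 + 206.897ms (1/2)
10. 2482.759ms @ 6 + 155.172ms (3/8)
11. 2637.931ms @ 51/8 + 258.621ms (5/8)
12. 2896.552ms @ 7 + 413.793ms (1)

note 10 onset = 6b = 2482.759ms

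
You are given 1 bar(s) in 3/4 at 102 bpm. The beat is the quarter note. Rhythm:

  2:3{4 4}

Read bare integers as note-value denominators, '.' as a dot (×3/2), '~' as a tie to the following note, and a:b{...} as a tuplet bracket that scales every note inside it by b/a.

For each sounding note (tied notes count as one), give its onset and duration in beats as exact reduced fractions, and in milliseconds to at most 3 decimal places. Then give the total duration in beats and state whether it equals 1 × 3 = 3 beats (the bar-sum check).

1) 0.0ms=0b +882.353ms=3/2b
2) 882.353ms=3/2b +882.353ms=3/2b
Σ=3b of 3 (102bpm 3/4) — PASS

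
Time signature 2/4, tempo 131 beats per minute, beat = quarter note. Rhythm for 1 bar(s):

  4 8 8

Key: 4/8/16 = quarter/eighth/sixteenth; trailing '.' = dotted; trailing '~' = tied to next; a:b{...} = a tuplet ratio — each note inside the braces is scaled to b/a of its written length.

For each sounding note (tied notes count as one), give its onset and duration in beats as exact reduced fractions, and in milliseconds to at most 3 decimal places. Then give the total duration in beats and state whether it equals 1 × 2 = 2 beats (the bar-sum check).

1) 0.0ms=0b +458.015ms=1b
2) 458.015ms=1b +229.008ms=1/2b
3) 687.023ms=3/2b +229.008ms=1/2b
Σ=2b of 2 (131bpm 2/4) — PASS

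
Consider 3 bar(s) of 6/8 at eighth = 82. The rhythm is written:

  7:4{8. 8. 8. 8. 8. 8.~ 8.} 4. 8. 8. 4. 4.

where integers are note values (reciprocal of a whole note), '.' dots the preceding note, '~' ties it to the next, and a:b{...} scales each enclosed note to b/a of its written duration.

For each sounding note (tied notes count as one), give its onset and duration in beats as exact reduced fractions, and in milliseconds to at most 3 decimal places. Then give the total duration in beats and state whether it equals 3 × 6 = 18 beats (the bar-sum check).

1) 0.0ms=0b +627.178ms=6/7b
2) 627.178ms=6/7b +627.178ms=6/7b
3) 1254.355ms=12/7b +627.178ms=6/7b
4) 1881.533ms=18/7b +627.178ms=6/7b
5) 2508.711ms=24/7b +627.178ms=6/7b
6) 3135.889ms=30/7b +1254.355ms=12/7b
7) 4390.244ms=6b +2195.122ms=3b
8) 6585.366ms=9b +1097.561ms=3/2b
9) 7682.927ms=21/2b +1097.561ms=3/2b
10) 8780.488ms=12b +2195.122ms=3b
11) 10975.61ms=15b +2195.122ms=3b
Σ=18b of 18 (82bpm 6/8) — PASS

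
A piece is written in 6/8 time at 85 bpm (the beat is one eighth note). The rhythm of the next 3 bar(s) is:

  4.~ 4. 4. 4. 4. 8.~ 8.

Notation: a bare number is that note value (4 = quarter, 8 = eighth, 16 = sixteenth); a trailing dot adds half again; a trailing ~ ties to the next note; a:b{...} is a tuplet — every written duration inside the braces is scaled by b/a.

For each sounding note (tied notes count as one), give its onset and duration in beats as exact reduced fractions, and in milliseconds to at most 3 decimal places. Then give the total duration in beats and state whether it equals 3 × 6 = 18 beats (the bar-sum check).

1) 0.0ms=0b +4235.294ms=6b
2) 4235.294ms=6b +2117.647ms=3b
3) 6352.941ms=9b +2117.647ms=3b
4) 8470.588ms=12b +2117.647ms=3b
5) 10588.235ms=15b +2117.647ms=3b
Σ=18b of 18 (85bpm 6/8) — PASS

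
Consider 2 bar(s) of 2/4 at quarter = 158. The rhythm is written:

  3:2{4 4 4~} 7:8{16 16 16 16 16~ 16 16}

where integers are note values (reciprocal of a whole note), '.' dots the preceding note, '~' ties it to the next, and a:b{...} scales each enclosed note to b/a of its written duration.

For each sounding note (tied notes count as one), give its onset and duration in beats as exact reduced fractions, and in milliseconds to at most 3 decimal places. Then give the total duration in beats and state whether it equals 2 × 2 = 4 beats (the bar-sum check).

1) 0.0ms=0b +253.165ms=2/3b
2) 253.165ms=2/3b +253.165ms=2/3b
3) 506.329ms=4/3b +361.664ms=20/21b
4) 867.993ms=16/7b +108.499ms=2/7b
5) 976.492ms=18/7b +108.499ms=2/7b
6) 1084.991ms=20/7b +108.499ms=2/7b
7) 1193.49ms=22/7b +216.998ms=4/7b
8) 1410.488ms=26/7b +108.499ms=2/7b
Σ=4b of 4 (158bpm 2/4) — PASS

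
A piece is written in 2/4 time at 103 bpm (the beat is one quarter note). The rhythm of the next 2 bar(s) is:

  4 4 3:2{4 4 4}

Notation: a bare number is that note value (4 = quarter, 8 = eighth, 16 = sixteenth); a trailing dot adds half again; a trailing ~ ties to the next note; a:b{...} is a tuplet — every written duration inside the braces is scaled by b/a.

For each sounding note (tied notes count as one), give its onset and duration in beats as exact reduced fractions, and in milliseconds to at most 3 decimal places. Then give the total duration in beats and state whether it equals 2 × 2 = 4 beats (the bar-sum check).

1) 0.0ms=0b +582.524ms=1b
2) 582.524ms=1b +582.524ms=1b
3) 1165.049ms=2b +388.35ms=2/3b
4) 1553.398ms=8/3b +388.35ms=2/3b
5) 1941.748ms=10/3b +388.35ms=2/3b
Σ=4b of 4 (103bpm 2/4) — PASS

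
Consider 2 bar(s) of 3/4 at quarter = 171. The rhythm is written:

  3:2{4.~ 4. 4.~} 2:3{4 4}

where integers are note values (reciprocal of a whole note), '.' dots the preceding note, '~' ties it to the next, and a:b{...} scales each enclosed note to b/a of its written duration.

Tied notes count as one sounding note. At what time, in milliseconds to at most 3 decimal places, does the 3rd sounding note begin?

note 3 onset = 9/2b = 1578.947ms

1. 0.0ms @ 0 + 701.754ms (2)
2. 701.754ms @ 2 + 877.193ms (5/2)
3. 1578.947ms @ 9/2 + 526.316ms (3/2)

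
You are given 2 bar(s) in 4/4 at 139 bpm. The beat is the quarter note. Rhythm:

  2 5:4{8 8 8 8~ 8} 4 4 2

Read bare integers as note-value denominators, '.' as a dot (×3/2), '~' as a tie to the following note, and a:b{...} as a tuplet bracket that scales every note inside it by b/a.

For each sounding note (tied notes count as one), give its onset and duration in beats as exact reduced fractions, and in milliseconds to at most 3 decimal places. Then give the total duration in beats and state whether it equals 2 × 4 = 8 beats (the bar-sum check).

1) 0.0ms=0b +863.309ms=2b
2) 863.309ms=2b +172.662ms=2/5b
3) 1035.971ms=12/5b +172.662ms=2/5b
4) 1208.633ms=14/5b +172.662ms=2/5b
5) 1381.295ms=16/5b +345.324ms=4/5b
6) 1726.619ms=4b +431.655ms=1b
7) 2158.273ms=5b +431.655ms=1b
8) 2589.928ms=6b +863.309ms=2b
Σ=8b of 8 (139bpm 4/4) — PASS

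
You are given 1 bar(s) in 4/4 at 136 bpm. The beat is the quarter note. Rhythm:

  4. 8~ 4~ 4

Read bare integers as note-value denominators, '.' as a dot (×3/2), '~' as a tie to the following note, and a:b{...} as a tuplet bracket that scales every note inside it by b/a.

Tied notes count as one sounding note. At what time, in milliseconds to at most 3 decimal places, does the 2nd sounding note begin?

1. 0.0ms @ 0 + 661.765ms (3/2)
2. 661.765ms @ 3/2 + 1102.941ms (5/2)

note 2 onset = 3/2b = 661.765ms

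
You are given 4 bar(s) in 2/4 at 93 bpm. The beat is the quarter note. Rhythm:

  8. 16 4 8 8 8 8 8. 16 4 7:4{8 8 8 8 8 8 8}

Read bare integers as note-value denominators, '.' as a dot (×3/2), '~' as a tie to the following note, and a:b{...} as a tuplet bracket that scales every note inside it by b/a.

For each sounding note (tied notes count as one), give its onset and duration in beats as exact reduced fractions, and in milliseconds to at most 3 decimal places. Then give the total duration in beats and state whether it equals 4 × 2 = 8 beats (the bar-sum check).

1) 0.0ms=0b +483.871ms=3/4b
2) 483.871ms=3/4b +161.29ms=1/4b
3) 645.161ms=1b +645.161ms=1b
4) 1290.323ms=2b +322.581ms=1/2b
5) 1612.903ms=5/2b +322.581ms=1/2b
6) 1935.484ms=3b +322.581ms=1/2b
7) 2258.065ms=7/2b +322.581ms=1/2b
8) 2580.645ms=4b +483.871ms=3/4b
9) 3064.516ms=19/4b +161.29ms=1/4b
10) 3225.806ms=5b +645.161ms=1b
11) 3870.968ms=6b +184.332ms=2/7b
12) 4055.3ms=44/7b +184.332ms=2/7b
13) 4239.631ms=46/7b +184.332ms=2/7b
14) 4423.963ms=48/7b +184.332ms=2/7b
15) 4608.295ms=50/7b +184.332ms=2/7b
16) 4792.627ms=52/7b +184.332ms=2/7b
17) 4976.959ms=54/7b +184.332ms=2/7b
Σ=8b of 8 (93bpm 2/4) — PASS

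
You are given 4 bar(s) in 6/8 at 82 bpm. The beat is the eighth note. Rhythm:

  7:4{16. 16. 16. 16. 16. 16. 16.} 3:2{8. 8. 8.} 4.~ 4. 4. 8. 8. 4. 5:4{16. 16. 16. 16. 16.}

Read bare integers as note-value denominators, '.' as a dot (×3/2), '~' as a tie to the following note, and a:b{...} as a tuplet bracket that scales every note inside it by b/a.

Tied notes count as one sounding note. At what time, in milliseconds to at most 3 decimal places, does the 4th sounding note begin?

1. 0.0ms @ 0 + 313.589ms (3/7)
2. 313.589ms @ 3/7 + 313.589ms (3/7)
3. 627.178ms @ 6/7 + 313.589ms (3/7)
4. 940.767ms @ 9/7 + 313.589ms (3/7)
5. 1254.355ms @ 12/7 + 313.589ms (3/7)
6. 1567.944ms @ 15/7 + 313.589ms (3/7)
7. 1881.533ms @ 18/7 + 313.589ms (3/7)
8. 2195.122ms @ 3 + 731.707ms (1)
9. 2926.829ms @ 4 + 731.707ms (1)
10. 3658.537ms @ 5 + 731.707ms (1)
11. 4390.244ms @ 6 + 4390.244ms (6)
12. 8780.488ms @ 12 + 2195.122ms (3)
13. 10975.61ms @ 15 + 1097.561ms (3/2)
14. 12073.171ms @ 33/2 + 1097.561ms (3/2)
15. 13170.732ms @ 18 + 2195.122ms (3)
16. 15365.854ms @ 21 + 439.024ms (3/5)
17. 15804.878ms @ 108/5 + 439.024ms (3/5)
18. 16243.902ms @ 111/5 + 439.024ms (3/5)
19. 16682.927ms @ 114/5 + 439.024ms (3/5)
20. 17121.951ms @ 117/5 + 439.024ms (3/5)

note 4 onset = 9/7b = 940.767ms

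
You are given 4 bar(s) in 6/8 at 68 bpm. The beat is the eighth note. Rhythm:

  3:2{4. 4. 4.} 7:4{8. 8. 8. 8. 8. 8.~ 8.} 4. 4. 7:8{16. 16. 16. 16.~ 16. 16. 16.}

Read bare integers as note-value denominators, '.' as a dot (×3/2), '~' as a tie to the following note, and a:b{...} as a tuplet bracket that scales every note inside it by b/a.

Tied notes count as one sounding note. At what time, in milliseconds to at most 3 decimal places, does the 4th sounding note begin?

note 4 onset = 6b = 5294.118ms

1. 0.0ms @ 0 + 1764.706ms (2)
2. 1764.706ms @ 2 + 1764.706ms (2)
3. 3529.412ms @ 4 + 1764.706ms (2)
4. 5294.118ms @ 6 + 756.303ms (6/7)
5. 6050.42ms @ 48/7 + 756.303ms (6/7)
6. 6806.723ms @ 54/7 + 756.303ms (6/7)
7. 7563.025ms @ 60/7 + 756.303ms (6/7)
8. 8319.328ms @ 66/7 + 756.303ms (6/7)
9. 9075.63ms @ 72/7 + 1512.605ms (12/7)
10. 10588.235ms @ 12 + 2647.059ms (3)
11. 13235.294ms @ 15 + 2647.059ms (3)
12. 15882.353ms @ 18 + 756.303ms (6/7)
13. 16638.655ms @ 132/7 + 756.303ms (6/7)
14. 17394.958ms @ 138/7 + 756.303ms (6/7)
15. 18151.261ms @ 144/7 + 1512.605ms (12/7)
16. 19663.866ms @ 156/7 + 756.303ms (6/7)
17. 20420.168ms @ 162/7 + 756.303ms (6/7)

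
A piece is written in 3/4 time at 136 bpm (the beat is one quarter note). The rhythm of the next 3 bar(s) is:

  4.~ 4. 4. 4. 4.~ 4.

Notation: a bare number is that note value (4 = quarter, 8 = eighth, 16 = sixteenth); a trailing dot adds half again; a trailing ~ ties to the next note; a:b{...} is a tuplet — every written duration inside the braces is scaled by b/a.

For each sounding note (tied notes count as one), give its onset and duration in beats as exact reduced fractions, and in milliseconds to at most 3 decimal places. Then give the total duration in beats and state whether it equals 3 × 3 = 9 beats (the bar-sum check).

1) 0.0ms=0b +1323.529ms=3b
2) 1323.529ms=3b +661.765ms=3/2b
3) 1985.294ms=9/2b +661.765ms=3/2b
4) 2647.059ms=6b +1323.529ms=3b
Σ=9b of 9 (136bpm 3/4) — PASS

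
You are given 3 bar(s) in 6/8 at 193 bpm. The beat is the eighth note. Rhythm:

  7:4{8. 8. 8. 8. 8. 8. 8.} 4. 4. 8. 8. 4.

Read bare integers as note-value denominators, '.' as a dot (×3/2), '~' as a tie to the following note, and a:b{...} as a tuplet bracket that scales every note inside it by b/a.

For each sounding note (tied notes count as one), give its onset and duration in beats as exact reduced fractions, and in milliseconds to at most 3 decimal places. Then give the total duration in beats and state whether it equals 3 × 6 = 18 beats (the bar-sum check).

1) 0.0ms=0b +266.469ms=6/7b
2) 266.469ms=6/7b +266.469ms=6/7b
3) 532.939ms=12/7b +266.469ms=6/7b
4) 799.408ms=18/7b +266.469ms=6/7b
5) 1065.877ms=24/7b +266.469ms=6/7b
6) 1332.346ms=30/7b +266.469ms=6/7b
7) 1598.816ms=36/7b +266.469ms=6/7b
8) 1865.285ms=6b +932.642ms=3b
9) 2797.927ms=9b +932.642ms=3b
10) 3730.57ms=12b +466.321ms=3/2b
11) 4196.891ms=27/2b +466.321ms=3/2b
12) 4663.212ms=15b +932.642ms=3b
Σ=18b of 18 (193bpm 6/8) — PASS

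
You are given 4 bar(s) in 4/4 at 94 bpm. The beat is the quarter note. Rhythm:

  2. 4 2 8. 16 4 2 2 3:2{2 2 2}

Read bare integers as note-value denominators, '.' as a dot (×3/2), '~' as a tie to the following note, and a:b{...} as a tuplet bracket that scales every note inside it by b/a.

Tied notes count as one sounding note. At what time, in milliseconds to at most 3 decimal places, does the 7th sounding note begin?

note 7 onset = 8b = 5106.383ms

1. 0.0ms @ 0 + 1914.894ms (3)
2. 1914.894ms @ 3 + 638.298ms (1)
3. 2553.191ms @ 4 + 1276.596ms (2)
4. 3829.787ms @ 6 + 478.723ms (3/4)
5. 4308.511ms @ 27/4 + 159.574ms (1/4)
6. 4468.085ms @ 7 + 638.298ms (1)
7. 5106.383ms @ 8 + 1276.596ms (2)
8. 6382.979ms @ 10 + 1276.596ms (2)
9. 7659.574ms @ 12 + 851.064ms (4/3)
10. 8510.638ms @ 40/3 + 851.064ms (4/3)
11. 9361.702ms @ 44/3 + 851.064ms (4/3)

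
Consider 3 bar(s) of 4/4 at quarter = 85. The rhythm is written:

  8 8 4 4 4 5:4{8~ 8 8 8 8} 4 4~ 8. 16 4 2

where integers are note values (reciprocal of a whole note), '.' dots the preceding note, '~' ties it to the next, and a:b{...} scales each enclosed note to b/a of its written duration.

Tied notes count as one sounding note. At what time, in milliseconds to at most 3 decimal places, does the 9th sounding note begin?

1. 0.0ms @ 0 + 352.941ms (1/2)
2. 352.941ms @ 1/2 + 352.941ms (1/2)
3. 705.882ms @ 1 + 705.882ms (1)
4. 1411.765ms @ 2 + 705.882ms (1)
5. 2117.647ms @ 3 + 705.882ms (1)
6. 2823.529ms @ 4 + 564.706ms (4/5)
7. 3388.235ms @ 24/5 + 282.353ms (2/5)
8. 3670.588ms @ 26/5 + 282.353ms (2/5)
9. 3952.941ms @ 28/5 + 282.353ms (2/5)
10. 4235.294ms @ 6 + 705.882ms (1)
11. 4941.176ms @ 7 + 1235.294ms (7/4)
12. 6176.471ms @ 35/4 + 176.471ms (1/4)
13. 6352.941ms @ 9 + 705.882ms (1)
14. 7058.824ms @ 10 + 1411.765ms (2)

note 9 onset = 28/5b = 3952.941ms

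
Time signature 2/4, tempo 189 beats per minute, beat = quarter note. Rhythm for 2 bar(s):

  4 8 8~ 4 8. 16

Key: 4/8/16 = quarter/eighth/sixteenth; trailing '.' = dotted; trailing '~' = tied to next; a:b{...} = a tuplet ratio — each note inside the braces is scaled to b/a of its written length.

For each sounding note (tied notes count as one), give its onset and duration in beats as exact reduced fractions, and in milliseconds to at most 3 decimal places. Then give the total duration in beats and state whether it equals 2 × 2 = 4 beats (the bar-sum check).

1) 0.0ms=0b +317.46ms=1b
2) 317.46ms=1b +158.73ms=1/2b
3) 476.19ms=3/2b +476.19ms=3/2b
4) 952.381ms=3b +238.095ms=3/4b
5) 1190.476ms=15/4b +79.365ms=1/4b
Σ=4b of 4 (189bpm 2/4) — PASS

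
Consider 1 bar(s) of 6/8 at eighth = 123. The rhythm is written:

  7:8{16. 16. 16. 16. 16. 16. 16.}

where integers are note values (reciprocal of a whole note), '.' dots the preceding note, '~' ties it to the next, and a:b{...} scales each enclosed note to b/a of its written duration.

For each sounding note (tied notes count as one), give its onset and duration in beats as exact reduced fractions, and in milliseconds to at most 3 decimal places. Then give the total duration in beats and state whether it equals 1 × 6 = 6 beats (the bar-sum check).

1) 0.0ms=0b +418.118ms=6/7b
2) 418.118ms=6/7b +418.118ms=6/7b
3) 836.237ms=12/7b +418.118ms=6/7b
4) 1254.355ms=18/7b +418.118ms=6/7b
5) 1672.474ms=24/7b +418.118ms=6/7b
6) 2090.592ms=30/7b +418.118ms=6/7b
7) 2508.711ms=36/7b +418.118ms=6/7b
Σ=6b of 6 (123bpm 6/8) — PASS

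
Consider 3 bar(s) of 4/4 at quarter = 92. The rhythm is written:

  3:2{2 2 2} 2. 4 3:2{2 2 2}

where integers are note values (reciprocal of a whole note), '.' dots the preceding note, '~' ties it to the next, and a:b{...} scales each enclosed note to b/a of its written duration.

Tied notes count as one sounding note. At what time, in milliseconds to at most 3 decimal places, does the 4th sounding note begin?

note 4 onset = 4b = 2608.696ms

1. 0.0ms @ 0 + 869.565ms (4/3)
2. 869.565ms @ 4/3 + 869.565ms (4/3)
3. 1739.13ms @ 8/3 + 869.565ms (4/3)
4. 2608.696ms @ 4 + 1956.522ms (3)
5. 4565.217ms @ 7 + 652.174ms (1)
6. 5217.391ms @ 8 + 869.565ms (4/3)
7. 6086.957ms @ 28/3 + 869.565ms (4/3)
8. 6956.522ms @ 32/3 + 869.565ms (4/3)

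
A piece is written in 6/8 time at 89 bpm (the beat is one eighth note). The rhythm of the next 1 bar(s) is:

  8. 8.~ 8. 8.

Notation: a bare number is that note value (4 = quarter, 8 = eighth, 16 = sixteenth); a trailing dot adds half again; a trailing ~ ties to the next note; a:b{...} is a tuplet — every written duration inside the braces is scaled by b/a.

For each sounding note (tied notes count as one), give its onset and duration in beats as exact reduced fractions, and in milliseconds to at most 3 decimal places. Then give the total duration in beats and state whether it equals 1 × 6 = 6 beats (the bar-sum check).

1) 0.0ms=0b +1011.236ms=3/2b
2) 1011.236ms=3/2b +2022.472ms=3b
3) 3033.708ms=9/2b +1011.236ms=3/2b
Σ=6b of 6 (89bpm 6/8) — PASS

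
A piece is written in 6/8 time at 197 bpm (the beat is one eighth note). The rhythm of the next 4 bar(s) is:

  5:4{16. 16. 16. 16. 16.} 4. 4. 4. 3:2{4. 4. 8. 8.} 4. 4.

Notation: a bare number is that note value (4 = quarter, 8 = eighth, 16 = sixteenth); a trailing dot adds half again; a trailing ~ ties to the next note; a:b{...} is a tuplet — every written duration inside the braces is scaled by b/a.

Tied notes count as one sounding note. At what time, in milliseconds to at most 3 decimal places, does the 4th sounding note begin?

note 4 onset = 9/5b = 548.223ms

1. 0.0ms @ 0 + 182.741ms (3/5)
2. 182.741ms @ 3/5 + 182.741ms (3/5)
3. 365.482ms @ 6/5 + 182.741ms (3/5)
4. 548.223ms @ 9/5 + 182.741ms (3/5)
5. 730.964ms @ 12/5 + 182.741ms (3/5)
6. 913.706ms @ 3 + 913.706ms (3)
7. 1827.411ms @ 6 + 913.706ms (3)
8. 2741.117ms @ 9 + 913.706ms (3)
9. 3654.822ms @ 12 + 609.137ms (2)
10. 4263.959ms @ 14 + 609.137ms (2)
11. 4873.096ms @ 16 + 304.569ms (1)
12. 5177.665ms @ 17 + 304.569ms (1)
13. 5482.234ms @ 18 + 913.706ms (3)
14. 6395.939ms @ 21 + 913.706ms (3)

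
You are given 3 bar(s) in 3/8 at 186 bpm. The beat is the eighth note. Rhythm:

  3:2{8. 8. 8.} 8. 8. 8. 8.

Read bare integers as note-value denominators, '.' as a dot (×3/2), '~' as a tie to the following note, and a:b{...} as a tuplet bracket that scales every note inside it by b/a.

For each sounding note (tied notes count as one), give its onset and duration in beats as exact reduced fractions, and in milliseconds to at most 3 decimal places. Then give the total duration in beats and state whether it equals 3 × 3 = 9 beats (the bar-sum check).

1) 0.0ms=0b +322.581ms=1b
2) 322.581ms=1b +322.581ms=1b
3) 645.161ms=2b +322.581ms=1b
4) 967.742ms=3b +483.871ms=3/2b
5) 1451.613ms=9/2b +483.871ms=3/2b
6) 1935.484ms=6b +483.871ms=3/2b
7) 2419.355ms=15/2b +483.871ms=3/2b
Σ=9b of 9 (186bpm 3/8) — PASS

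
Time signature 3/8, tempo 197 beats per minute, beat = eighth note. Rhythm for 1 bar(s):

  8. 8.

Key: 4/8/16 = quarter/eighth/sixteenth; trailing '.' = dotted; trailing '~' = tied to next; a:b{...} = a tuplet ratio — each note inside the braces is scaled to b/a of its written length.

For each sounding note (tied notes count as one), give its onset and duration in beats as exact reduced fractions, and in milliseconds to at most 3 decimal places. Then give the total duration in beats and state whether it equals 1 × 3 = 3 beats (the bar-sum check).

1) 0.0ms=0b +456.853ms=3/2b
2) 456.853ms=3/2b +456.853ms=3/2b
Σ=3b of 3 (197bpm 3/8) — PASS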